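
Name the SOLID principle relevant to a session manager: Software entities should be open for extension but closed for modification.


This describes the Open/Closed Principle (OCP)

Open/Closed Principle (OCP)


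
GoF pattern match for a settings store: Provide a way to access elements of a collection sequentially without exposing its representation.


This matches the Iterator pattern

Iterator


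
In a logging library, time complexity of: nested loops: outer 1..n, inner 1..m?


Reasoning: product of independent bounds
Complexity: O(n*m)

O(n*m)


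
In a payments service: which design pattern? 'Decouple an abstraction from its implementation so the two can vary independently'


This matches the Bridge pattern

Bridge


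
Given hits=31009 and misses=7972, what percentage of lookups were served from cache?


Formula: hit rate = hits / (hits + misses) * 100
hit rate = 31009 / (31009 + 7972) * 100
hit rate = 31009 / 38981 * 100
hit rate = 79.55%

79.55%


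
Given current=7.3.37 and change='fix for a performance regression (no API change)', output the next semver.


Current: 7.3.37
Change category: 'fix for a performance regression (no API change)' → patch bump
SemVer rule: patch bump → increment PATCH (MAJOR and MINOR unchanged)
New: 7.3.38

7.3.38


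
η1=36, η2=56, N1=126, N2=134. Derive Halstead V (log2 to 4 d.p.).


Formula: V = N * log2(η), where N = N1 + N2 and η = η1 + η2
η = 36 + 56 = 92
N = 126 + 134 = 260
log2(92) ≈ 6.5236
V = 260 * 6.5236 = 1696.14

1696.14


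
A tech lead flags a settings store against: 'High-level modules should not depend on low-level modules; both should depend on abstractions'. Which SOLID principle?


This describes the Dependency Inversion Principle (DIP)

Dependency Inversion Principle (DIP)


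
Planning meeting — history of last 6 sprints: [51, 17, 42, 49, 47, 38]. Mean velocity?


Formula: Avg velocity = Total points / Number of sprints
Points: [51, 17, 42, 49, 47, 38]
Sum = 51 + 17 + 42 + 49 + 47 + 38 = 244
Avg velocity = 244 / 6 = 40.67 points/sprint

40.67 points/sprint


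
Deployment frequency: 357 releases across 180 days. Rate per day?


Formula: deployments per day = releases / days
= 357 / 180
= 1.983 deploys/day
(equivalently, 13.88 deploys/week)

1.983 deploys/day


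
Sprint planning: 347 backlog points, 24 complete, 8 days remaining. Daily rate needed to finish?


Formula: Required rate = Remaining points / Days left
Remaining = 347 - 24 = 323 points
Required rate = 323 / 8 = 40.38 points/day

40.38 points/day


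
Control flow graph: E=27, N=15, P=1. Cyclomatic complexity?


Formula: V(G) = E - N + 2P
V(G) = 27 - 15 + 2*1
V(G) = 12 + 2
V(G) = 14

14


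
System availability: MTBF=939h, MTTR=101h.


Availability = MTBF / (MTBF + MTTR)
Availability = 939 / (939 + 101)
Availability = 939 / 1040
Availability = 90.2885%

90.2885%


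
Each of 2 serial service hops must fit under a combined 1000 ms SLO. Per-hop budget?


Formula: per_stage = total_budget / stages
per_stage = 1000 / 2
per_stage = 500.0 ms

500.0 ms


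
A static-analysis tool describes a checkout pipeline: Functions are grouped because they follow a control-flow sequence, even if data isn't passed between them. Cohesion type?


Reasoning: Grouped by order of execution within a routine, not by data flow
Type: Procedural cohesion

Procedural cohesion


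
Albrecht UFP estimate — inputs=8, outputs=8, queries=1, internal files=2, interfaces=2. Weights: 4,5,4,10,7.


UFP = EI*4 + EO*5 + EQ*4 + ILF*10 + EIF*7
UFP = 8*4 + 8*5 + 1*4 + 2*10 + 2*7
UFP = 32 + 40 + 4 + 20 + 14
UFP = 110

110


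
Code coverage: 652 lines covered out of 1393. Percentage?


Coverage = covered / total * 100
Coverage = 652 / 1393 * 100
Coverage = 46.81%

46.81%


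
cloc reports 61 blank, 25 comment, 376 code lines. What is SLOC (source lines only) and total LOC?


Total LOC = blank + comment + code
Total LOC = 61 + 25 + 376 = 462
SLOC (source only) = code = 376

Total LOC: 462, SLOC: 376


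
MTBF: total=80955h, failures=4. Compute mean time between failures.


Formula: MTBF = Total operating time / Number of failures
MTBF = 80955 / 4
MTBF = 20238.75 hours

20238.75 hours


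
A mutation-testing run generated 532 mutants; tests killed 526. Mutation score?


Mutation score = killed / total * 100
Mutation score = 526 / 532 * 100
Mutation score = 98.87%

98.87%


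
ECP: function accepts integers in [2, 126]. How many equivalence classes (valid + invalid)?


Valid range: [2, 126]
Class 1: x < 2 — invalid
Class 2: 2 ≤ x ≤ 126 — valid
Class 3: x > 126 — invalid
Total equivalence classes: 3

3 equivalence classes


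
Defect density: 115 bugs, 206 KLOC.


Defect density = defects / KLOC
Defect density = 115 / 206
Defect density = 0.558 defects/KLOC

0.558 defects/KLOC


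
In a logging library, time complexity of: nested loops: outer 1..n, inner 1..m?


Reasoning: product of independent bounds
Complexity: O(n*m)

O(n*m)


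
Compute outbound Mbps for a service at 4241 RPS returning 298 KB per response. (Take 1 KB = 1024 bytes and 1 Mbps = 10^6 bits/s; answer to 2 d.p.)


Formula: Mbps = payload_bytes * RPS * 8 / 1e6
Payload per request = 298 KB = 298 * 1024 = 305152 bytes
Total bytes/sec = 305152 * 4241 = 1294149632
Total bits/sec = 1294149632 * 8 = 10353197056
Mbps = 10353197056 / 1e6 = 10353.2

10353.2 Mbps


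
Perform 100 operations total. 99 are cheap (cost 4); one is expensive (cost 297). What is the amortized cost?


Formula: Amortized cost = Total cost / Operations
Total cost = (99 * 4) + (1 * 297)
Total cost = 396 + 297 = 693
Amortized = 693 / 100 = 6.93

6.93


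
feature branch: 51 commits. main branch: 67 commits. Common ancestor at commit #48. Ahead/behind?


Common ancestor: commit #48
feature commits after divergence: 51 - 48 = 3
main commits after divergence: 67 - 48 = 19
feature is 3 commits ahead of main
main is 19 commits ahead of feature

feature ahead: 3, main ahead: 19


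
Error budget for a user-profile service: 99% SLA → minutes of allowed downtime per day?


Formula: allowed downtime = period * (100 - SLA) / 100
Period (day) = 1440 minutes
Unavailability fraction = (100 - 99.0) / 100
Allowed downtime = 1440 * (100 - 99.0) / 100
Allowed downtime = 14.4 minutes

14.4 minutes


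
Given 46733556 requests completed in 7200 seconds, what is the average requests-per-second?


Formula: throughput = requests / seconds
throughput = 46733556 / 7200
throughput = 6490.77 requests/second

6490.77 requests/second


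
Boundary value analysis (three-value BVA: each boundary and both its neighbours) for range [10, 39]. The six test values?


Range: [10, 39]
Boundaries: just below min, min, min+1, max-1, max, just above max
Values: [9, 10, 11, 38, 39, 40]

[9, 10, 11, 38, 39, 40]


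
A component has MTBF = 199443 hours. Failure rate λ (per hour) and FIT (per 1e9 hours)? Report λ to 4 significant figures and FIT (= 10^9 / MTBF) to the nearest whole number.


Formula: λ = 1 / MTBF; FIT = λ × 1e9 = 1e9 / MTBF
λ = 1 / 199443 ≈ 5.014e-06 failures/hour
FIT = 1e9 / 199443 ≈ 5014 failures per 1e9 hours (nearest whole number)

λ = 5.014e-06 /h, FIT = 5014


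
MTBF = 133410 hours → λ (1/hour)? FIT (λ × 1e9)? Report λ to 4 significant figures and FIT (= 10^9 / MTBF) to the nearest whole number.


Formula: λ = 1 / MTBF; FIT = λ × 1e9 = 1e9 / MTBF
λ = 1 / 133410 ≈ 7.496e-06 failures/hour
FIT = 1e9 / 133410 ≈ 7496 failures per 1e9 hours (nearest whole number)

λ = 7.496e-06 /h, FIT = 7496


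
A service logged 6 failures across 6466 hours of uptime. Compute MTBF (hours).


Formula: MTBF = Total operating time / Number of failures
MTBF = 6466 / 6
MTBF = 1077.67 hours

1077.67 hours


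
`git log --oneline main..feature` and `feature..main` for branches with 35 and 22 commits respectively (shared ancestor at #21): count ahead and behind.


Common ancestor: commit #21
feature commits after divergence: 35 - 21 = 14
main commits after divergence: 22 - 21 = 1
feature is 14 commits ahead of main
main is 1 commits ahead of feature

feature ahead: 14, main ahead: 1


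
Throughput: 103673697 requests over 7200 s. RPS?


Formula: throughput = requests / seconds
throughput = 103673697 / 7200
throughput = 14399.12 requests/second

14399.12 requests/second


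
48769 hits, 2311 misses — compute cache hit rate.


Formula: hit rate = hits / (hits + misses) * 100
hit rate = 48769 / (48769 + 2311) * 100
hit rate = 48769 / 51080 * 100
hit rate = 95.48%

95.48%


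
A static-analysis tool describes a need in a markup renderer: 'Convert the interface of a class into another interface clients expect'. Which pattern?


This matches the Adapter pattern

Adapter


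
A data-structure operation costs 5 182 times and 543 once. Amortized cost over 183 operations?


Formula: Amortized cost = Total cost / Operations
Total cost = (182 * 5) + (1 * 543)
Total cost = 910 + 543 = 1453
Amortized = 1453 / 183 = 7.9399

7.9399


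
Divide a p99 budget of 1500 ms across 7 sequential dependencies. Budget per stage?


Formula: per_stage = total_budget / stages
per_stage = 1500 / 7
per_stage = 214.29 ms

214.29 ms


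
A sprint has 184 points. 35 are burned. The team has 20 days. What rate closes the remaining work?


Formula: Required rate = Remaining points / Days left
Remaining = 184 - 35 = 149 points
Required rate = 149 / 20 = 7.45 points/day

7.45 points/day


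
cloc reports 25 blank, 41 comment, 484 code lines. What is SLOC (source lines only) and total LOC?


Total LOC = blank + comment + code
Total LOC = 25 + 41 + 484 = 550
SLOC (source only) = code = 484

Total LOC: 550, SLOC: 484


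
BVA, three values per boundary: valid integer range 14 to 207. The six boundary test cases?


Range: [14, 207]
Boundaries: just below min, min, min+1, max-1, max, just above max
Values: [13, 14, 15, 206, 207, 208]

[13, 14, 15, 206, 207, 208]


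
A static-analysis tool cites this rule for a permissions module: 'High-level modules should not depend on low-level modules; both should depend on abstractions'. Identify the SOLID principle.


This describes the Dependency Inversion Principle (DIP)

Dependency Inversion Principle (DIP)


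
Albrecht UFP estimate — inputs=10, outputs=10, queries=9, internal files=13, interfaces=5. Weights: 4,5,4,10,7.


UFP = EI*4 + EO*5 + EQ*4 + ILF*10 + EIF*7
UFP = 10*4 + 10*5 + 9*4 + 13*10 + 5*7
UFP = 40 + 50 + 36 + 130 + 35
UFP = 291

291


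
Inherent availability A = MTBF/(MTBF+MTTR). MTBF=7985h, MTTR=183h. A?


Availability = MTBF / (MTBF + MTTR)
Availability = 7985 / (7985 + 183)
Availability = 7985 / 8168
Availability = 97.7595%

97.7595%


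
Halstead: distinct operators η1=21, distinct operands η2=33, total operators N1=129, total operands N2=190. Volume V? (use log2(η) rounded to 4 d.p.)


Formula: V = N * log2(η), where N = N1 + N2 and η = η1 + η2
η = 21 + 33 = 54
N = 129 + 190 = 319
log2(54) ≈ 5.7549
V = 319 * 5.7549 = 1835.81

1835.81


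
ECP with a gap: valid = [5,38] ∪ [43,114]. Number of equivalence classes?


Valid ranges: [5,38] and [43,114]
Class 1: x < 5 — invalid
Class 2: 5 ≤ x ≤ 38 — valid
Class 3: 38 < x < 43 — invalid (gap between ranges)
Class 4: 43 ≤ x ≤ 114 — valid
Class 5: x > 114 — invalid
Total equivalence classes: 5

5 equivalence classes


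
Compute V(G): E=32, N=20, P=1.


Formula: V(G) = E - N + 2P
V(G) = 32 - 20 + 2*1
V(G) = 12 + 2
V(G) = 14

14


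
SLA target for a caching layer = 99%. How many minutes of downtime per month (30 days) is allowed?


Formula: allowed downtime = period * (100 - SLA) / 100
Period (month (30 days)) = 43200 minutes
Unavailability fraction = (100 - 99.0) / 100
Allowed downtime = 43200 * (100 - 99.0) / 100
Allowed downtime = 432.0 minutes

432.0 minutes


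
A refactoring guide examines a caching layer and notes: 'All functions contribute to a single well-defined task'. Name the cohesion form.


Reasoning: Best: single purpose
Type: Functional cohesion

Functional cohesion


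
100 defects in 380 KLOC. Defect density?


Defect density = defects / KLOC
Defect density = 100 / 380
Defect density = 0.263 defects/KLOC

0.263 defects/KLOC


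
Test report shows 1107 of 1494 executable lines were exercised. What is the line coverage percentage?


Coverage = covered / total * 100
Coverage = 1107 / 1494 * 100
Coverage = 74.1%

74.1%


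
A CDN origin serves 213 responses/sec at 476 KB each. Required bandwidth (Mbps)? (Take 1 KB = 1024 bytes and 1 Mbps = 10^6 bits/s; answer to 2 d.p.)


Formula: Mbps = payload_bytes * RPS * 8 / 1e6
Payload per request = 476 KB = 476 * 1024 = 487424 bytes
Total bytes/sec = 487424 * 213 = 103821312
Total bits/sec = 103821312 * 8 = 830570496
Mbps = 830570496 / 1e6 = 830.57

830.57 Mbps


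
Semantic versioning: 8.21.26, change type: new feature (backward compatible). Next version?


Current: 8.21.26
Change category: 'new feature (backward compatible)' → minor bump
SemVer rule: minor bump → increment MINOR, reset PATCH to 0 (MAJOR unchanged)
New: 8.22.0

8.22.0


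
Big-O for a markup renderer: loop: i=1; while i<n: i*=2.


Reasoning: i doubles each step so iterations are log2(n)
Complexity: O(log n)

O(log n)


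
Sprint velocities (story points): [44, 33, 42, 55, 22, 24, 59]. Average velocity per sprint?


Formula: Avg velocity = Total points / Number of sprints
Points: [44, 33, 42, 55, 22, 24, 59]
Sum = 44 + 33 + 42 + 55 + 22 + 24 + 59 = 279
Avg velocity = 279 / 7 = 39.86 points/sprint

39.86 points/sprint


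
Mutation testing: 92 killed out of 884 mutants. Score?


Mutation score = killed / total * 100
Mutation score = 92 / 884 * 100
Mutation score = 10.41%

10.41%


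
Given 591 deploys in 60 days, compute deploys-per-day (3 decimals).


Formula: deployments per day = releases / days
= 591 / 60
= 9.85 deploys/day
(equivalently, 68.95 deploys/week)

9.85 deploys/day


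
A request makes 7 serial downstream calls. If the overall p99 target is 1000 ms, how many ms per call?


Formula: per_stage = total_budget / stages
per_stage = 1000 / 7
per_stage = 142.86 ms

142.86 ms


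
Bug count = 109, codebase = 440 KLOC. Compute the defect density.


Defect density = defects / KLOC
Defect density = 109 / 440
Defect density = 0.248 defects/KLOC

0.248 defects/KLOC


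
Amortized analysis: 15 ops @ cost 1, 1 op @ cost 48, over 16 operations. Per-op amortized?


Formula: Amortized cost = Total cost / Operations
Total cost = (15 * 1) + (1 * 48)
Total cost = 15 + 48 = 63
Amortized = 63 / 16 = 3.9375

3.9375


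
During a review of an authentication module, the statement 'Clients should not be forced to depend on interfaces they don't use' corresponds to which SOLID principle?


This describes the Interface Segregation Principle (ISP)

Interface Segregation Principle (ISP)


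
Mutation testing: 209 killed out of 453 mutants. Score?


Mutation score = killed / total * 100
Mutation score = 209 / 453 * 100
Mutation score = 46.14%

46.14%


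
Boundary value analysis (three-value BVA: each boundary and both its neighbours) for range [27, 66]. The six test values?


Range: [27, 66]
Boundaries: just below min, min, min+1, max-1, max, just above max
Values: [26, 27, 28, 65, 66, 67]

[26, 27, 28, 65, 66, 67]


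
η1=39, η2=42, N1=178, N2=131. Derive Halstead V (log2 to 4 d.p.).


Formula: V = N * log2(η), where N = N1 + N2 and η = η1 + η2
η = 39 + 42 = 81
N = 178 + 131 = 309
log2(81) ≈ 6.3399
V = 309 * 6.3399 = 1959.03

1959.03


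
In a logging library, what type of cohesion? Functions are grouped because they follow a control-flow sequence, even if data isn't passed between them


Reasoning: Grouped by order of execution within a routine, not by data flow
Type: Procedural cohesion

Procedural cohesion


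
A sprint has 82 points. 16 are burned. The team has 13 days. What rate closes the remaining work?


Formula: Required rate = Remaining points / Days left
Remaining = 82 - 16 = 66 points
Required rate = 66 / 13 = 5.08 points/day

5.08 points/day


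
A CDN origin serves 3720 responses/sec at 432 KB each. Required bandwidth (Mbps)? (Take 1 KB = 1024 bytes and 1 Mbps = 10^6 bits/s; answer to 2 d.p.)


Formula: Mbps = payload_bytes * RPS * 8 / 1e6
Payload per request = 432 KB = 432 * 1024 = 442368 bytes
Total bytes/sec = 442368 * 3720 = 1645608960
Total bits/sec = 1645608960 * 8 = 13164871680
Mbps = 13164871680 / 1e6 = 13164.87

13164.87 Mbps


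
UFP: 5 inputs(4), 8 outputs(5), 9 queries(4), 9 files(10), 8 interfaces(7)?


UFP = EI*4 + EO*5 + EQ*4 + ILF*10 + EIF*7
UFP = 5*4 + 8*5 + 9*4 + 9*10 + 8*7
UFP = 20 + 40 + 36 + 90 + 56
UFP = 242

242


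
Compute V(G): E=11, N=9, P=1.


Formula: V(G) = E - N + 2P
V(G) = 11 - 9 + 2*1
V(G) = 2 + 2
V(G) = 4

4


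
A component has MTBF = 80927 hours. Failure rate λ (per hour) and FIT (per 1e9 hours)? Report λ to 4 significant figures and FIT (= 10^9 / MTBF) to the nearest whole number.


Formula: λ = 1 / MTBF; FIT = λ × 1e9 = 1e9 / MTBF
λ = 1 / 80927 ≈ 1.236e-05 failures/hour
FIT = 1e9 / 80927 ≈ 12357 failures per 1e9 hours (nearest whole number)

λ = 1.236e-05 /h, FIT = 12357


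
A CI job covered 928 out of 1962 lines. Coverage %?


Coverage = covered / total * 100
Coverage = 928 / 1962 * 100
Coverage = 47.3%

47.3%


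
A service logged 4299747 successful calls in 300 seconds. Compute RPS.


Formula: throughput = requests / seconds
throughput = 4299747 / 300
throughput = 14332.49 requests/second

14332.49 requests/second


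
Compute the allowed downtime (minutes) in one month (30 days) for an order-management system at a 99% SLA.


Formula: allowed downtime = period * (100 - SLA) / 100
Period (month (30 days)) = 43200 minutes
Unavailability fraction = (100 - 99.0) / 100
Allowed downtime = 43200 * (100 - 99.0) / 100
Allowed downtime = 432.0 minutes

432.0 minutes


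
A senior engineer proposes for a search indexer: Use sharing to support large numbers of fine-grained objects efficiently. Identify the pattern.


This matches the Flyweight pattern

Flyweight


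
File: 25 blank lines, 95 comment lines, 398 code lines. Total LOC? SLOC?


Total LOC = blank + comment + code
Total LOC = 25 + 95 + 398 = 518
SLOC (source only) = code = 398

Total LOC: 518, SLOC: 398


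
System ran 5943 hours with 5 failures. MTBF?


Formula: MTBF = Total operating time / Number of failures
MTBF = 5943 / 5
MTBF = 1188.6 hours

1188.6 hours


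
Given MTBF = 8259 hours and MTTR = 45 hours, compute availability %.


Availability = MTBF / (MTBF + MTTR)
Availability = 8259 / (8259 + 45)
Availability = 8259 / 8304
Availability = 99.4581%

99.4581%


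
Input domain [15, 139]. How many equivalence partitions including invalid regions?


Valid range: [15, 139]
Class 1: x < 15 — invalid
Class 2: 15 ≤ x ≤ 139 — valid
Class 3: x > 139 — invalid
Total equivalence classes: 3

3 equivalence classes


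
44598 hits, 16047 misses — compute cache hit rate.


Formula: hit rate = hits / (hits + misses) * 100
hit rate = 44598 / (44598 + 16047) * 100
hit rate = 44598 / 60645 * 100
hit rate = 73.54%

73.54%


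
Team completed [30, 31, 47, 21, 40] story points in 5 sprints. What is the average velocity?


Formula: Avg velocity = Total points / Number of sprints
Points: [30, 31, 47, 21, 40]
Sum = 30 + 31 + 47 + 21 + 40 = 169
Avg velocity = 169 / 5 = 33.8 points/sprint

33.8 points/sprint


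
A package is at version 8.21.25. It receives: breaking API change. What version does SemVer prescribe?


Current: 8.21.25
Change category: 'breaking API change' → major bump
SemVer rule: major bump → increment MAJOR, reset MINOR and PATCH to 0
New: 9.0.0

9.0.0


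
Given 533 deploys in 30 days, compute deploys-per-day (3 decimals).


Formula: deployments per day = releases / days
= 533 / 30
= 17.767 deploys/day
(equivalently, 124.37 deploys/week)

17.767 deploys/day


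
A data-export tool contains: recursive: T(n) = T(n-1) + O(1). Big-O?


Reasoning: linear recursion with constant work per frame
Complexity: O(n)

O(n)


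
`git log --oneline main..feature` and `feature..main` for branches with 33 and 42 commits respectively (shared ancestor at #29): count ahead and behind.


Common ancestor: commit #29
feature commits after divergence: 33 - 29 = 4
main commits after divergence: 42 - 29 = 13
feature is 4 commits ahead of main
main is 13 commits ahead of feature

feature ahead: 4, main ahead: 13


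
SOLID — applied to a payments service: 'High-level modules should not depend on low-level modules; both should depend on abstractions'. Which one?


This describes the Dependency Inversion Principle (DIP)

Dependency Inversion Principle (DIP)


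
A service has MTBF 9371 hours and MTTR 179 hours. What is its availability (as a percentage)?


Availability = MTBF / (MTBF + MTTR)
Availability = 9371 / (9371 + 179)
Availability = 9371 / 9550
Availability = 98.1257%

98.1257%


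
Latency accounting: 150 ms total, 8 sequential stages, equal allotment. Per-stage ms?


Formula: per_stage = total_budget / stages
per_stage = 150 / 8
per_stage = 18.75 ms

18.75 ms


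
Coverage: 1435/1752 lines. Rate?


Coverage = covered / total * 100
Coverage = 1435 / 1752 * 100
Coverage = 81.91%

81.91%


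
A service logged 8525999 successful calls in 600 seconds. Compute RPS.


Formula: throughput = requests / seconds
throughput = 8525999 / 600
throughput = 14210.0 requests/second

14210.0 requests/second


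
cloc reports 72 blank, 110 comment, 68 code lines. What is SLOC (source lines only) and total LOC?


Total LOC = blank + comment + code
Total LOC = 72 + 110 + 68 = 250
SLOC (source only) = code = 68

Total LOC: 250, SLOC: 68


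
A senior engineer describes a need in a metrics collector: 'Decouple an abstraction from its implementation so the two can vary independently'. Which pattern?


This matches the Bridge pattern

Bridge


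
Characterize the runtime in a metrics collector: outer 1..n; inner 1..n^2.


Reasoning: n times n^2
Complexity: O(n^3)

O(n^3)


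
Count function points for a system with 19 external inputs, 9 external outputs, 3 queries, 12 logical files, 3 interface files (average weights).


UFP = EI*4 + EO*5 + EQ*4 + ILF*10 + EIF*7
UFP = 19*4 + 9*5 + 3*4 + 12*10 + 3*7
UFP = 76 + 45 + 12 + 120 + 21
UFP = 274

274


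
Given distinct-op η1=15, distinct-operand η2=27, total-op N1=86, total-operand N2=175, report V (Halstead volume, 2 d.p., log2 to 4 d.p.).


Formula: V = N * log2(η), where N = N1 + N2 and η = η1 + η2
η = 15 + 27 = 42
N = 86 + 175 = 261
log2(42) ≈ 5.3923
V = 261 * 5.3923 = 1407.39

1407.39


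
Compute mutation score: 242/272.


Mutation score = killed / total * 100
Mutation score = 242 / 272 * 100
Mutation score = 88.97%

88.97%


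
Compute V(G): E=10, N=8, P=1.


Formula: V(G) = E - N + 2P
V(G) = 10 - 8 + 2*1
V(G) = 2 + 2
V(G) = 4

4


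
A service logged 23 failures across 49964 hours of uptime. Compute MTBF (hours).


Formula: MTBF = Total operating time / Number of failures
MTBF = 49964 / 23
MTBF = 2172.35 hours

2172.35 hours


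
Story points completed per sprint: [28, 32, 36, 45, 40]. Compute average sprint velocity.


Formula: Avg velocity = Total points / Number of sprints
Points: [28, 32, 36, 45, 40]
Sum = 28 + 32 + 36 + 45 + 40 = 181
Avg velocity = 181 / 5 = 36.2 points/sprint

36.2 points/sprint


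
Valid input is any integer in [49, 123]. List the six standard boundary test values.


Range: [49, 123]
Boundaries: just below min, min, min+1, max-1, max, just above max
Values: [48, 49, 50, 122, 123, 124]

[48, 49, 50, 122, 123, 124]


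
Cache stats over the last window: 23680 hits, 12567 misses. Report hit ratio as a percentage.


Formula: hit rate = hits / (hits + misses) * 100
hit rate = 23680 / (23680 + 12567) * 100
hit rate = 23680 / 36247 * 100
hit rate = 65.33%

65.33%


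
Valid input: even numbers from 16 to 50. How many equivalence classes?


Constraint: even integers in [16, 50]
Class 1: x < 16 — out-of-range invalid
Class 2: x in [16,50] but odd — wrong type invalid
Class 3: x in [16,50] and even — valid
Class 4: x > 50 — out-of-range invalid
Total equivalence classes: 4

4 equivalence classes


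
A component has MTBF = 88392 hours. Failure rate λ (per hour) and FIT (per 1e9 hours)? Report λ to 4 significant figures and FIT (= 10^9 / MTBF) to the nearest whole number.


Formula: λ = 1 / MTBF; FIT = λ × 1e9 = 1e9 / MTBF
λ = 1 / 88392 ≈ 1.131e-05 failures/hour
FIT = 1e9 / 88392 ≈ 11313 failures per 1e9 hours (nearest whole number)

λ = 1.131e-05 /h, FIT = 11313


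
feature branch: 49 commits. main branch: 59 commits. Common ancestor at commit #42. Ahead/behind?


Common ancestor: commit #42
feature commits after divergence: 49 - 42 = 7
main commits after divergence: 59 - 42 = 17
feature is 7 commits ahead of main
main is 17 commits ahead of feature

feature ahead: 7, main ahead: 17


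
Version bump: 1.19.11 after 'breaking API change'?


Current: 1.19.11
Change category: 'breaking API change' → major bump
SemVer rule: major bump → increment MAJOR, reset MINOR and PATCH to 0
New: 2.0.0

2.0.0


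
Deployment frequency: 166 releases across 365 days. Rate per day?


Formula: deployments per day = releases / days
= 166 / 365
= 0.455 deploys/day
(equivalently, 3.18 deploys/week)

0.455 deploys/day


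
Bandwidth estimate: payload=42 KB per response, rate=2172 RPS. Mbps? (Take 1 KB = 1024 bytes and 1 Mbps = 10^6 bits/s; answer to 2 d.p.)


Formula: Mbps = payload_bytes * RPS * 8 / 1e6
Payload per request = 42 KB = 42 * 1024 = 43008 bytes
Total bytes/sec = 43008 * 2172 = 93413376
Total bits/sec = 93413376 * 8 = 747307008
Mbps = 747307008 / 1e6 = 747.31

747.31 Mbps


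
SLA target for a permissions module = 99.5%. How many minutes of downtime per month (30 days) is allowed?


Formula: allowed downtime = period * (100 - SLA) / 100
Period (month (30 days)) = 43200 minutes
Unavailability fraction = (100 - 99.5) / 100
Allowed downtime = 43200 * (100 - 99.5) / 100
Allowed downtime = 216.0 minutes

216.0 minutes


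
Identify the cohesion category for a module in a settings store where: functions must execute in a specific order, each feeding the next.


Reasoning: Output of one is input to next
Type: Sequential cohesion

Sequential cohesion


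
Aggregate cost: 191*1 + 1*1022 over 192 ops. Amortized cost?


Formula: Amortized cost = Total cost / Operations
Total cost = (191 * 1) + (1 * 1022)
Total cost = 191 + 1022 = 1213
Amortized = 1213 / 192 = 6.3177

6.3177


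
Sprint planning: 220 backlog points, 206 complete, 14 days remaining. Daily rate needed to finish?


Formula: Required rate = Remaining points / Days left
Remaining = 220 - 206 = 14 points
Required rate = 14 / 14 = 1.0 points/day

1.0 points/day


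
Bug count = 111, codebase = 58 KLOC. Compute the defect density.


Defect density = defects / KLOC
Defect density = 111 / 58
Defect density = 1.914 defects/KLOC

1.914 defects/KLOC


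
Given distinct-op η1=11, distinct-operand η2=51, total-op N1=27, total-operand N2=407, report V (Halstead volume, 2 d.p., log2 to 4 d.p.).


Formula: V = N * log2(η), where N = N1 + N2 and η = η1 + η2
η = 11 + 51 = 62
N = 27 + 407 = 434
log2(62) ≈ 5.9542
V = 434 * 5.9542 = 2584.12

2584.12


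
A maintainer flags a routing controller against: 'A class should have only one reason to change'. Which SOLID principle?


This describes the Single Responsibility Principle (SRP)

Single Responsibility Principle (SRP)


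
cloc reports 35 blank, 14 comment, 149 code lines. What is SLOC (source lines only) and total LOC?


Total LOC = blank + comment + code
Total LOC = 35 + 14 + 149 = 198
SLOC (source only) = code = 149

Total LOC: 198, SLOC: 149


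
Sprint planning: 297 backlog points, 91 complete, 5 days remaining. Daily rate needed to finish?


Formula: Required rate = Remaining points / Days left
Remaining = 297 - 91 = 206 points
Required rate = 206 / 5 = 41.2 points/day

41.2 points/day


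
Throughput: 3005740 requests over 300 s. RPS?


Formula: throughput = requests / seconds
throughput = 3005740 / 300
throughput = 10019.13 requests/second

10019.13 requests/second


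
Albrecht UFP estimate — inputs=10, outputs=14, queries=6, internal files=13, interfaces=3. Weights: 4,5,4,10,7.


UFP = EI*4 + EO*5 + EQ*4 + ILF*10 + EIF*7
UFP = 10*4 + 14*5 + 6*4 + 13*10 + 3*7
UFP = 40 + 70 + 24 + 130 + 21
UFP = 285

285


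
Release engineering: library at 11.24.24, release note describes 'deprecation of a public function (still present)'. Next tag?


Current: 11.24.24
Change category: 'deprecation of a public function (still present)' → minor bump
SemVer rule: minor bump → increment MINOR, reset PATCH to 0 (MAJOR unchanged)
New: 11.25.0

11.25.0


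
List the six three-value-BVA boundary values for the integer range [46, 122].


Range: [46, 122]
Boundaries: just below min, min, min+1, max-1, max, just above max
Values: [45, 46, 47, 121, 122, 123]

[45, 46, 47, 121, 122, 123]


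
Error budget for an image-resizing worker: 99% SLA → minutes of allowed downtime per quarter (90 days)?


Formula: allowed downtime = period * (100 - SLA) / 100
Period (quarter (90 days)) = 129600 minutes
Unavailability fraction = (100 - 99.0) / 100
Allowed downtime = 129600 * (100 - 99.0) / 100
Allowed downtime = 1296.0 minutes

1296.0 minutes


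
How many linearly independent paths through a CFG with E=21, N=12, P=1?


Formula: V(G) = E - N + 2P
V(G) = 21 - 12 + 2*1
V(G) = 9 + 2
V(G) = 11

11


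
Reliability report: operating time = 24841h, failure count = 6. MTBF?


Formula: MTBF = Total operating time / Number of failures
MTBF = 24841 / 6
MTBF = 4140.17 hours

4140.17 hours


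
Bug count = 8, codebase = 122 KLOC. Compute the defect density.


Defect density = defects / KLOC
Defect density = 8 / 122
Defect density = 0.066 defects/KLOC

0.066 defects/KLOC


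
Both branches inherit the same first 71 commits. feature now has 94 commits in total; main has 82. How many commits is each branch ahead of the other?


Common ancestor: commit #71
feature commits after divergence: 94 - 71 = 23
main commits after divergence: 82 - 71 = 11
feature is 23 commits ahead of main
main is 11 commits ahead of feature

feature ahead: 23, main ahead: 11


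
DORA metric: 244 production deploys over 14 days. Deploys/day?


Formula: deployments per day = releases / days
= 244 / 14
= 17.429 deploys/day
(equivalently, 122.0 deploys/week)

17.429 deploys/day


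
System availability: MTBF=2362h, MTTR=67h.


Availability = MTBF / (MTBF + MTTR)
Availability = 2362 / (2362 + 67)
Availability = 2362 / 2429
Availability = 97.2417%

97.2417%


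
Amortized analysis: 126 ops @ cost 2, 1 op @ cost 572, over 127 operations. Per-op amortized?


Formula: Amortized cost = Total cost / Operations
Total cost = (126 * 2) + (1 * 572)
Total cost = 252 + 572 = 824
Amortized = 824 / 127 = 6.4882

6.4882


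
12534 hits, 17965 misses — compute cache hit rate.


Formula: hit rate = hits / (hits + misses) * 100
hit rate = 12534 / (12534 + 17965) * 100
hit rate = 12534 / 30499 * 100
hit rate = 41.1%

41.1%


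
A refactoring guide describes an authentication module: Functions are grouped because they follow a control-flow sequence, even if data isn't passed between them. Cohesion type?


Reasoning: Grouped by order of execution within a routine, not by data flow
Type: Procedural cohesion

Procedural cohesion


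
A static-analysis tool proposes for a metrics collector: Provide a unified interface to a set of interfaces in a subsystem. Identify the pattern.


This matches the Facade pattern

Facade


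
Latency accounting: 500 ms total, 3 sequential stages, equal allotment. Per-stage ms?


Formula: per_stage = total_budget / stages
per_stage = 500 / 3
per_stage = 166.67 ms

166.67 ms


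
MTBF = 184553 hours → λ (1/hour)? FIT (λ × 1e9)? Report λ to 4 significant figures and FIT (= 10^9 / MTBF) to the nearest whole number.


Formula: λ = 1 / MTBF; FIT = λ × 1e9 = 1e9 / MTBF
λ = 1 / 184553 ≈ 5.418e-06 failures/hour
FIT = 1e9 / 184553 ≈ 5418 failures per 1e9 hours (nearest whole number)

λ = 5.418e-06 /h, FIT = 5418


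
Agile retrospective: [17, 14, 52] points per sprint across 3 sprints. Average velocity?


Formula: Avg velocity = Total points / Number of sprints
Points: [17, 14, 52]
Sum = 17 + 14 + 52 = 83
Avg velocity = 83 / 3 = 27.67 points/sprint

27.67 points/sprint


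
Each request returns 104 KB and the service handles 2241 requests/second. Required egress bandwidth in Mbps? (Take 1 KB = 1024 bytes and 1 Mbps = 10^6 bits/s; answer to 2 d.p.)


Formula: Mbps = payload_bytes * RPS * 8 / 1e6
Payload per request = 104 KB = 104 * 1024 = 106496 bytes
Total bytes/sec = 106496 * 2241 = 238657536
Total bits/sec = 238657536 * 8 = 1909260288
Mbps = 1909260288 / 1e6 = 1909.26

1909.26 Mbps


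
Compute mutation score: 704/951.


Mutation score = killed / total * 100
Mutation score = 704 / 951 * 100
Mutation score = 74.03%

74.03%


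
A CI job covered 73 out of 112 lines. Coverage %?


Coverage = covered / total * 100
Coverage = 73 / 112 * 100
Coverage = 65.18%

65.18%


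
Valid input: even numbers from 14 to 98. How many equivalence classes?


Constraint: even integers in [14, 98]
Class 1: x < 14 — out-of-range invalid
Class 2: x in [14,98] but odd — wrong type invalid
Class 3: x in [14,98] and even — valid
Class 4: x > 98 — out-of-range invalid
Total equivalence classes: 4

4 equivalence classes


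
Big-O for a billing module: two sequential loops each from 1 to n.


Reasoning: sequential dominates: O(n) + O(n) = O(n)
Complexity: O(n)

O(n)


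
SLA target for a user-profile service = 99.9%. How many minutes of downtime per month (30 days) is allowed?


Formula: allowed downtime = period * (100 - SLA) / 100
Period (month (30 days)) = 43200 minutes
Unavailability fraction = (100 - 99.9) / 100
Allowed downtime = 43200 * (100 - 99.9) / 100
Allowed downtime = 43.2 minutes

43.2 minutes


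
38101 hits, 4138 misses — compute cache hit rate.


Formula: hit rate = hits / (hits + misses) * 100
hit rate = 38101 / (38101 + 4138) * 100
hit rate = 38101 / 42239 * 100
hit rate = 90.2%

90.2%


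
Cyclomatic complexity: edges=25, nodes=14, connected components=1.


Formula: V(G) = E - N + 2P
V(G) = 25 - 14 + 2*1
V(G) = 11 + 2
V(G) = 13

13


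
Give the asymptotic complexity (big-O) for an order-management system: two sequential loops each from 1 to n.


Reasoning: sequential dominates: O(n) + O(n) = O(n)
Complexity: O(n)

O(n)


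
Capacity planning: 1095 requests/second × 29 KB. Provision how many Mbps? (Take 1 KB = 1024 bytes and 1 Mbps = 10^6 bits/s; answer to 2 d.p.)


Formula: Mbps = payload_bytes * RPS * 8 / 1e6
Payload per request = 29 KB = 29 * 1024 = 29696 bytes
Total bytes/sec = 29696 * 1095 = 32517120
Total bits/sec = 32517120 * 8 = 260136960
Mbps = 260136960 / 1e6 = 260.14

260.14 Mbps


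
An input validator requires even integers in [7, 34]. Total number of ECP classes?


Constraint: even integers in [7, 34]
Class 1: x < 7 — out-of-range invalid
Class 2: x in [7,34] but odd — wrong type invalid
Class 3: x in [7,34] and even — valid
Class 4: x > 34 — out-of-range invalid
Total equivalence classes: 4

4 equivalence classes


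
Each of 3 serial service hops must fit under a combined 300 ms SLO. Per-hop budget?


Formula: per_stage = total_budget / stages
per_stage = 300 / 3
per_stage = 100.0 ms

100.0 ms


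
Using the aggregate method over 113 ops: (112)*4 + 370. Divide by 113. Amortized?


Formula: Amortized cost = Total cost / Operations
Total cost = (112 * 4) + (1 * 370)
Total cost = 448 + 370 = 818
Amortized = 818 / 113 = 7.2389

7.2389


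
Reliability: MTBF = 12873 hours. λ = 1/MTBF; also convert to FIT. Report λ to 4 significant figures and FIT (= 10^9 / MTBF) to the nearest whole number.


Formula: λ = 1 / MTBF; FIT = λ × 1e9 = 1e9 / MTBF
λ = 1 / 12873 ≈ 7.768e-05 failures/hour
FIT = 1e9 / 12873 ≈ 77682 failures per 1e9 hours (nearest whole number)

λ = 7.768e-05 /h, FIT = 77682


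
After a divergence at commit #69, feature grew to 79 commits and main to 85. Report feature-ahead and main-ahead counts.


Common ancestor: commit #69
feature commits after divergence: 79 - 69 = 10
main commits after divergence: 85 - 69 = 16
feature is 10 commits ahead of main
main is 16 commits ahead of feature

feature ahead: 10, main ahead: 16


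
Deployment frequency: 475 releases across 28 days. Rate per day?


Formula: deployments per day = releases / days
= 475 / 28
= 16.964 deploys/day
(equivalently, 118.75 deploys/week)

16.964 deploys/day


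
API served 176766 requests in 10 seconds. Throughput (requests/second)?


Formula: throughput = requests / seconds
throughput = 176766 / 10
throughput = 17676.6 requests/second

17676.6 requests/second


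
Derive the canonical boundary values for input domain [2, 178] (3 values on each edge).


Range: [2, 178]
Boundaries: just below min, min, min+1, max-1, max, just above max
Values: [1, 2, 3, 177, 178, 179]

[1, 2, 3, 177, 178, 179]


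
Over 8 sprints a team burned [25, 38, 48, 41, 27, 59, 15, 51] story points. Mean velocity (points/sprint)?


Formula: Avg velocity = Total points / Number of sprints
Points: [25, 38, 48, 41, 27, 59, 15, 51]
Sum = 25 + 38 + 48 + 41 + 27 + 59 + 15 + 51 = 304
Avg velocity = 304 / 8 = 38.0 points/sprint

38.0 points/sprint


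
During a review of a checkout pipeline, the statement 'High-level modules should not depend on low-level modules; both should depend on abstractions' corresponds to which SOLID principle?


This describes the Dependency Inversion Principle (DIP)

Dependency Inversion Principle (DIP)


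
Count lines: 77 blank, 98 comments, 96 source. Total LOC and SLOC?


Total LOC = blank + comment + code
Total LOC = 77 + 98 + 96 = 271
SLOC (source only) = code = 96

Total LOC: 271, SLOC: 96


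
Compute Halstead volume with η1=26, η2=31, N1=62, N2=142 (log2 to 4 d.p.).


Formula: V = N * log2(η), where N = N1 + N2 and η = η1 + η2
η = 26 + 31 = 57
N = 62 + 142 = 204
log2(57) ≈ 5.8329
V = 204 * 5.8329 = 1189.91

1189.91


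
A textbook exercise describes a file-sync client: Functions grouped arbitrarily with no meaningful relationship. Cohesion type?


Reasoning: Worst: random grouping
Type: Coincidental cohesion

Coincidental cohesion


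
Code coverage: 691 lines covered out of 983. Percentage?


Coverage = covered / total * 100
Coverage = 691 / 983 * 100
Coverage = 70.3%

70.3%


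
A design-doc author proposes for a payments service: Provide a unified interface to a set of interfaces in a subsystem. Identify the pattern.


This matches the Facade pattern

Facade


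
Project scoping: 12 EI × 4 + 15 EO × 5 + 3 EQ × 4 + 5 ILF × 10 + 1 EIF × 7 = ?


UFP = EI*4 + EO*5 + EQ*4 + ILF*10 + EIF*7
UFP = 12*4 + 15*5 + 3*4 + 5*10 + 1*7
UFP = 48 + 75 + 12 + 50 + 7
UFP = 192

192


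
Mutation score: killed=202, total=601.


Mutation score = killed / total * 100
Mutation score = 202 / 601 * 100
Mutation score = 33.61%

33.61%


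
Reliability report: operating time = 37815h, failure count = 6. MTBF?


Formula: MTBF = Total operating time / Number of failures
MTBF = 37815 / 6
MTBF = 6302.5 hours

6302.5 hours
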